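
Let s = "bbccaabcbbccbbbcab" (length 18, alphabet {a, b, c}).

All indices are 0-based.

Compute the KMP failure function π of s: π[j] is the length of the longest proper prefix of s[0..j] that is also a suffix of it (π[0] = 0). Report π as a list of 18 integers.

[0, 1, 0, 0, 0, 0, 1, 0, 1, 2, 3, 4, 1, 2, 2, 3, 0, 1]

π[0] = 0
j=1 s[j]='b': π[1]=1 (border 'b')
j=2 s[j]='c': k: 1→0; π[2]=0 (border '')
j=3 s[j]='c': π[3]=0 (border '')
j=4 s[j]='a': π[4]=0 (border '')
j=5 s[j]='a': π[5]=0 (border '')
j=6 s[j]='b': π[6]=1 (border 'b')
j=7 s[j]='c': k: 1→0; π[7]=0 (border '')
j=8 s[j]='b': π[8]=1 (border 'b')
j=9 s[j]='b': π[9]=2 (border 'bb')
j=10 s[j]='c': π[10]=3 (border 'bbc')
j=11 s[j]='c': π[11]=4 (border 'bbcc')
j=12 s[j]='b': k: 4→0; π[12]=1 (border 'b')
j=13 s[j]='b': π[13]=2 (border 'bb')
j=14 s[j]='b': k: 2→1; π[14]=2 (border 'bb')
j=15 s[j]='c': π[15]=3 (border 'bbc')
j=16 s[j]='a': k: 3→0; π[16]=0 (border '')
j=17 s[j]='b': π[17]=1 (border 'b')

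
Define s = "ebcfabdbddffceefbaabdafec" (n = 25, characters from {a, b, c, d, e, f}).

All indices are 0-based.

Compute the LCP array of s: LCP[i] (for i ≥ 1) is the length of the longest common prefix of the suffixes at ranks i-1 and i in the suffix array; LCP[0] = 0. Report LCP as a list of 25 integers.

rank→(start, suffix):
  0 → (17, 'aabdafec')
  1 → (18, 'abdafec')
  2 → (4, 'abdbddffceefbaabdafec')
  3 → (21, 'afec')
  4 → (16, 'baabdafec')
  5 → (1, 'bcfabdbddffceefbaabdafec')
  6 → (19, 'bdafec')
  7 → (5, 'bdbddffceefbaabdafec')
  8 → (7, 'bddffceefbaabdafec')
  9 → (24, 'c')
  10 → (12, 'ceefbaabdafec')
  11 → (2, 'cfabdbddffceefbaabdafec')
  12 → (20, 'dafec')
  13 → (6, 'dbddffceefbaabdafec')
  14 → (8, 'ddffceefbaabdafec')
  15 → (9, 'dffceefbaabdafec')
  16 → (0, 'ebcfabdbddffceefbaabdafec')
  17 → (23, 'ec')
  18 → (13, 'eefbaabdafec')
  19 → (14, 'efbaabdafec')
  20 → (3, 'fabdbddffceefbaabdafec')
  21 → (15, 'fbaabdafec')
  22 → (11, 'fceefbaabdafec')
  23 → (22, 'fec')
  24 → (10, 'ffceefbaabdafec')

SA = [17, 18, 4, 21, 16, 1, 19, 5, 7, 24, 12, 2, 20, 6, 8, 9, 0, 23, 13, 14, 3, 15, 11, 22, 10]
[i] adj suffixes → lcp
  [1] 17/18 → 1 ('a')
  [2] 18/4 → 3 ('abd')
  [3] 4/21 → 1 ('a')
  [4] 21/16 → 0 ('')
  [5] 16/1 → 1 ('b')
  [6] 1/19 → 1 ('b')
  [7] 19/5 → 2 ('bd')
  [8] 5/7 → 2 ('bd')
  [9] 7/24 → 0 ('')
  [10] 24/12 → 1 ('c')
  [11] 12/2 → 1 ('c')
  [12] 2/20 → 0 ('')
  [13] 20/6 → 1 ('d')
  [14] 6/8 → 1 ('d')
  [15] 8/9 → 1 ('d')
  [16] 9/0 → 0 ('')
  [17] 0/23 → 1 ('e')
  [18] 23/13 → 1 ('e')
  [19] 13/14 → 1 ('e')
  [20] 14/3 → 0 ('')
  [21] 3/15 → 1 ('f')
  [22] 15/11 → 1 ('f')
  [23] 11/22 → 1 ('f')
  [24] 22/10 → 1 ('f')

[0, 1, 3, 1, 0, 1, 1, 2, 2, 0, 1, 1, 0, 1, 1, 1, 0, 1, 1, 1, 0, 1, 1, 1, 1]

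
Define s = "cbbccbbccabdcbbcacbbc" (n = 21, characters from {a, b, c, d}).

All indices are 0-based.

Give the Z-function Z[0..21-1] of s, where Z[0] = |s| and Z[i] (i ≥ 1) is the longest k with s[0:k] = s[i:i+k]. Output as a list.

Z[0]=21
i=1: i≥r, start 0; Z[1]=0
i=2: i≥r, start 0; Z[2]=0
i=3: i≥r, start 0; Z[3]=1 scan→box=[3,4)
i=4: i≥r, start 0; Z[4]=5 scan→box=[4,9)
i=5: min(r-i=4, Z[1]=0)=0; Z[5]=0
i=6: min(r-i=3, Z[2]=0)=0; Z[6]=0
i=7: min(r-i=2, Z[3]=1)=1; Z[7]=1
i=8: min(r-i=1, Z[4]=5)=1; Z[8]=1
i=9: i≥r, start 0; Z[9]=0
i=10: i≥r, start 0; Z[10]=0
i=11: i≥r, start 0; Z[11]=0
i=12: i≥r, start 0; Z[12]=4 scan→box=[12,16)
i=13: min(r-i=3, Z[1]=0)=0; Z[13]=0
i=14: min(r-i=2, Z[2]=0)=0; Z[14]=0
i=15: min(r-i=1, Z[3]=1)=1; Z[15]=1
i=16: i≥r, start 0; Z[16]=0
i=17: i≥r, start 0; Z[17]=4 scan→box=[17,21)
i=18: min(r-i=3, Z[1]=0)=0; Z[18]=0
i=19: min(r-i=2, Z[2]=0)=0; Z[19]=0
i=20: min(r-i=1, Z[3]=1)=1; Z[20]=1

[21, 0, 0, 1, 5, 0, 0, 1, 1, 0, 0, 0, 4, 0, 0, 1, 0, 4, 0, 0, 1]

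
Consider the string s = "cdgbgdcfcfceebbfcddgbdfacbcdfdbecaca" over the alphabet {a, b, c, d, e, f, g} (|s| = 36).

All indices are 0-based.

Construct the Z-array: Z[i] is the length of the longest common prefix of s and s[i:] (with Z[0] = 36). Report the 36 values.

Z[0]=36
i=1: i≥r, start 0; Z[1]=0
i=2: i≥r, start 0; Z[2]=0
i=3: i≥r, start 0; Z[3]=0
i=4: i≥r, start 0; Z[4]=0
i=5: i≥r, start 0; Z[5]=0
i=6: i≥r, start 0; Z[6]=1 grow→box=[6,7)
i=7: i≥r, start 0; Z[7]=0
i=8: i≥r, start 0; Z[8]=1 grow→box=[8,9)
i=9: i≥r, start 0; Z[9]=0
i=10: i≥r, start 0; Z[10]=1 grow→box=[10,11)
i=11: i≥r, start 0; Z[11]=0
i=12: i≥r, start 0; Z[12]=0
i=13: i≥r, start 0; Z[13]=0
i=14: i≥r, start 0; Z[14]=0
i=15: i≥r, start 0; Z[15]=0
i=16: i≥r, start 0; Z[16]=2 grow→box=[16,18)
i=17: min(r-i=1, Z[1]=0)=0; Z[17]=0
i=18: i≥r, start 0; Z[18]=0
i=19: i≥r, start 0; Z[19]=0
i=20: i≥r, start 0; Z[20]=0
i=21: i≥r, start 0; Z[21]=0
i=22: i≥r, start 0; Z[22]=0
i=23: i≥r, start 0; Z[23]=0
i=24: i≥r, start 0; Z[24]=1 grow→box=[24,25)
i=25: i≥r, start 0; Z[25]=0
i=26: i≥r, start 0; Z[26]=2 grow→box=[26,28)
i=27: min(r-i=1, Z[1]=0)=0; Z[27]=0
i=28: i≥r, start 0; Z[28]=0
i=29: i≥r, start 0; Z[29]=0
i=30: i≥r, start 0; Z[30]=0
i=31: i≥r, start 0; Z[31]=0
i=32: i≥r, start 0; Z[32]=1 grow→box=[32,33)
i=33: i≥r, start 0; Z[33]=0
i=34: i≥r, start 0; Z[34]=1 grow→box=[34,35)
i=35: i≥r, start 0; Z[35]=0

[36, 0, 0, 0, 0, 0, 1, 0, 1, 0, 1, 0, 0, 0, 0, 0, 2, 0, 0, 0, 0, 0, 0, 0, 1, 0, 2, 0, 0, 0, 0, 0, 1, 0, 1, 0]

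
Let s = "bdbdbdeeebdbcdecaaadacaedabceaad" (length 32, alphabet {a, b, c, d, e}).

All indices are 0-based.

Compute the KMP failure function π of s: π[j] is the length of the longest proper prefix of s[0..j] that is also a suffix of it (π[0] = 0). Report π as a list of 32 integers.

π[0] = 0
j=1 s[j]='d': π[1]=0 (border '')
j=2 s[j]='b': π[2]=1 (border 'b')
j=3 s[j]='d': π[3]=2 (border 'bd')
j=4 s[j]='b': π[4]=3 (border 'bdb')
j=5 s[j]='d': π[5]=4 (border 'bdbd')
j=6 s[j]='e': k: 4→2→0; π[6]=0 (border '')
j=7 s[j]='e': π[7]=0 (border '')
j=8 s[j]='e': π[8]=0 (border '')
j=9 s[j]='b': π[9]=1 (border 'b')
j=10 s[j]='d': π[10]=2 (border 'bd')
j=11 s[j]='b': π[11]=3 (border 'bdb')
j=12 s[j]='c': k: 3→1→0; π[12]=0 (border '')
j=13 s[j]='d': π[13]=0 (border '')
j=14 s[j]='e': π[14]=0 (border '')
j=15 s[j]='c': π[15]=0 (border '')
j=16 s[j]='a': π[16]=0 (border '')
j=17 s[j]='a': π[17]=0 (border '')
j=18 s[j]='a': π[18]=0 (border '')
j=19 s[j]='d': π[19]=0 (border '')
j=20 s[j]='a': π[20]=0 (border '')
j=21 s[j]='c': π[21]=0 (border '')
j=22 s[j]='a': π[22]=0 (border '')
j=23 s[j]='e': π[23]=0 (border '')
j=24 s[j]='d': π[24]=0 (border '')
j=25 s[j]='a': π[25]=0 (border '')
j=26 s[j]='b': π[26]=1 (border 'b')
j=27 s[j]='c': k: 1→0; π[27]=0 (border '')
j=28 s[j]='e': π[28]=0 (border '')
j=29 s[j]='a': π[29]=0 (border '')
j=30 s[j]='a': π[30]=0 (border '')
j=31 s[j]='d': π[31]=0 (border '')

[0, 0, 1, 2, 3, 4, 0, 0, 0, 1, 2, 3, 0, 0, 0, 0, 0, 0, 0, 0, 0, 0, 0, 0, 0, 0, 1, 0, 0, 0, 0, 0]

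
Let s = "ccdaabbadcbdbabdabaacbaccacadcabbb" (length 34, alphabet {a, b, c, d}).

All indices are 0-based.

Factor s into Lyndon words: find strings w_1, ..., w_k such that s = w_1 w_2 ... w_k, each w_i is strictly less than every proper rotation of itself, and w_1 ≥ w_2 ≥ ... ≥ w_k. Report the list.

["ccd", "aabbadcbdbabdabaacbaccacadcabbb"]

emit factor 1: 'ccd' (i=0, period=3)
emit factor 2: 'aabbadcbdbabdabaacbaccacadcabbb' (i=3, period=31)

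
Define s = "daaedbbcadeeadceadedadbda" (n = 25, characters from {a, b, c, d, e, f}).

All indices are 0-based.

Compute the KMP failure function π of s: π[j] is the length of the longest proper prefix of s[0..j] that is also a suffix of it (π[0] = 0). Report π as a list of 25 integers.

π[0] = 0
j=1 s[j]='a': π[1]=0 (border '')
j=2 s[j]='a': π[2]=0 (border '')
j=3 s[j]='e': π[3]=0 (border '')
j=4 s[j]='d': π[4]=1 (border 'd')
j=5 s[j]='b': k: 1→0; π[5]=0 (border '')
j=6 s[j]='b': π[6]=0 (border '')
j=7 s[j]='c': π[7]=0 (border '')
j=8 s[j]='a': π[8]=0 (border '')
j=9 s[j]='d': π[9]=1 (border 'd')
j=10 s[j]='e': k: 1→0; π[10]=0 (border '')
j=11 s[j]='e': π[11]=0 (border '')
j=12 s[j]='a': π[12]=0 (border '')
j=13 s[j]='d': π[13]=1 (border 'd')
j=14 s[j]='c': k: 1→0; π[14]=0 (border '')
j=15 s[j]='e': π[15]=0 (border '')
j=16 s[j]='a': π[16]=0 (border '')
j=17 s[j]='d': π[17]=1 (border 'd')
j=18 s[j]='e': k: 1→0; π[18]=0 (border '')
j=19 s[j]='d': π[19]=1 (border 'd')
j=20 s[j]='a': π[20]=2 (border 'da')
j=21 s[j]='d': k: 2→0; π[21]=1 (border 'd')
j=22 s[j]='b': k: 1→0; π[22]=0 (border '')
j=23 s[j]='d': π[23]=1 (border 'd')
j=24 s[j]='a': π[24]=2 (border 'da')

[0, 0, 0, 0, 1, 0, 0, 0, 0, 1, 0, 0, 0, 1, 0, 0, 0, 1, 0, 1, 2, 1, 0, 1, 2]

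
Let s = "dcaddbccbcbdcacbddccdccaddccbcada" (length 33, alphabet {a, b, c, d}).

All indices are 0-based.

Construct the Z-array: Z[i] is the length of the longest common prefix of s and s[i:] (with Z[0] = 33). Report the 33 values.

[33, 0, 0, 1, 1, 0, 0, 0, 0, 0, 0, 3, 0, 0, 0, 0, 1, 2, 0, 0, 2, 0, 0, 0, 1, 2, 0, 0, 0, 0, 0, 1, 0]

Z[0]=33
i=1: i≥r, start 0; Z[1]=0
i=2: i≥r, start 0; Z[2]=0
i=3: i≥r, start 0; Z[3]=1 grow→box=[3,4)
i=4: i≥r, start 0; Z[4]=1 grow→box=[4,5)
i=5: i≥r, start 0; Z[5]=0
i=6: i≥r, start 0; Z[6]=0
i=7: i≥r, start 0; Z[7]=0
i=8: i≥r, start 0; Z[8]=0
i=9: i≥r, start 0; Z[9]=0
i=10: i≥r, start 0; Z[10]=0
i=11: i≥r, start 0; Z[11]=3 grow→box=[11,14)
i=12: min(r-i=2, Z[1]=0)=0; Z[12]=0
i=13: min(r-i=1, Z[2]=0)=0; Z[13]=0
i=14: i≥r, start 0; Z[14]=0
i=15: i≥r, start 0; Z[15]=0
i=16: i≥r, start 0; Z[16]=1 grow→box=[16,17)
i=17: i≥r, start 0; Z[17]=2 grow→box=[17,19)
i=18: min(r-i=1, Z[1]=0)=0; Z[18]=0
i=19: i≥r, start 0; Z[19]=0
i=20: i≥r, start 0; Z[20]=2 grow→box=[20,22)
i=21: min(r-i=1, Z[1]=0)=0; Z[21]=0
i=22: i≥r, start 0; Z[22]=0
i=23: i≥r, start 0; Z[23]=0
i=24: i≥r, start 0; Z[24]=1 grow→box=[24,25)
i=25: i≥r, start 0; Z[25]=2 grow→box=[25,27)
i=26: min(r-i=1, Z[1]=0)=0; Z[26]=0
i=27: i≥r, start 0; Z[27]=0
i=28: i≥r, start 0; Z[28]=0
i=29: i≥r, start 0; Z[29]=0
i=30: i≥r, start 0; Z[30]=0
i=31: i≥r, start 0; Z[31]=1 grow→box=[31,32)
i=32: i≥r, start 0; Z[32]=0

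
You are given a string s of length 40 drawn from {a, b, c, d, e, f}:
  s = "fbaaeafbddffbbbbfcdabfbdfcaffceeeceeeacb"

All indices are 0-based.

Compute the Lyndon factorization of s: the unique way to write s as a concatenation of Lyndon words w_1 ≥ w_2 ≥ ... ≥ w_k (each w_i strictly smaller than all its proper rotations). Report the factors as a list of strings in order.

["f", "b", "aaeafbddffbbbbfcdabfbdfcaffceeeceeeacb"]

emit factor 1: 'f' (i=0, period=1)
emit factor 2: 'b' (i=1, period=1)
emit factor 3: 'aaeafbddffbbbbfcdabfbdfcaffceeeceeeacb' (i=2, period=38)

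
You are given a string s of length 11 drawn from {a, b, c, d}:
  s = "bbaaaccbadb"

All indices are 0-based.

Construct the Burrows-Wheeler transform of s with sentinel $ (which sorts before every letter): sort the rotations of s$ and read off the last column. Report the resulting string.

rank  rotation      last
    0  $bbaaaccbadb  b
    1  aaaccbadb$bb  b
    2  aaccbadb$bba  a
    3  accbadb$bbaa  a
    4  adb$bbaaaccb  b
    5  b$bbaaaccbad  d
    6  baaaccbadb$b  b
    7  badb$bbaaacc  c
    8  bbaaaccbadb$  $
    9  cbadb$bbaaac  c
   10  ccbadb$bbaaa  a
   11  db$bbaaaccba  a

bbaabdbc$caa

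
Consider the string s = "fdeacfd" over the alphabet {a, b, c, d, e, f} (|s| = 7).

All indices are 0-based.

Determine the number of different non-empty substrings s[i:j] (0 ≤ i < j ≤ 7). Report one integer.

rank→(start, suffix):
  0 → (3, 'acfd')
  1 → (4, 'cfd')
  2 → (6, 'd')
  3 → (1, 'deacfd')
  4 → (2, 'eacfd')
  5 → (5, 'fd')
  6 → (0, 'fdeacfd')

SA = [3, 4, 6, 1, 2, 5, 0]
[i] adj suffixes → lcp
  [1] 3/4 → 0 ('')
  [2] 4/6 → 0 ('')
  [3] 6/1 → 1 ('d')
  [4] 1/2 → 0 ('')
  [5] 2/5 → 0 ('')
  [6] 5/0 → 2 ('fd')

n(n+1)/2 = 7·8/2 = 28
Σ LCP = 0 + 0 + 0 + 1 + 0 + 0 + 2 = 3
distinct = 28 − 3 = 25

25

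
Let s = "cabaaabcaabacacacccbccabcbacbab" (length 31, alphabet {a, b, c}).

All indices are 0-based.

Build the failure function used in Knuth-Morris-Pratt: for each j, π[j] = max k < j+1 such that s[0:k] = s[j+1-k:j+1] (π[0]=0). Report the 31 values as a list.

[0, 0, 0, 0, 0, 0, 0, 1, 2, 0, 0, 0, 1, 2, 1, 2, 1, 1, 1, 0, 1, 1, 2, 3, 1, 0, 0, 1, 0, 0, 0]

π[0] = 0
j=1 s[j]='a': π[1]=0 (border '')
j=2 s[j]='b': π[2]=0 (border '')
j=3 s[j]='a': π[3]=0 (border '')
j=4 s[j]='a': π[4]=0 (border '')
j=5 s[j]='a': π[5]=0 (border '')
j=6 s[j]='b': π[6]=0 (border '')
j=7 s[j]='c': π[7]=1 (border 'c')
j=8 s[j]='a': π[8]=2 (border 'ca')
j=9 s[j]='a': k: 2→0; π[9]=0 (border '')
j=10 s[j]='b': π[10]=0 (border '')
j=11 s[j]='a': π[11]=0 (border '')
j=12 s[j]='c': π[12]=1 (border 'c')
j=13 s[j]='a': π[13]=2 (border 'ca')
j=14 s[j]='c': k: 2→0; π[14]=1 (border 'c')
j=15 s[j]='a': π[15]=2 (border 'ca')
j=16 s[j]='c': k: 2→0; π[16]=1 (border 'c')
j=17 s[j]='c': k: 1→0; π[17]=1 (border 'c')
j=18 s[j]='c': k: 1→0; π[18]=1 (border 'c')
j=19 s[j]='b': k: 1→0; π[19]=0 (border '')
j=20 s[j]='c': π[20]=1 (border 'c')
j=21 s[j]='c': k: 1→0; π[21]=1 (border 'c')
j=22 s[j]='a': π[22]=2 (border 'ca')
j=23 s[j]='b': π[23]=3 (border 'cab')
j=24 s[j]='c': k: 3→0; π[24]=1 (border 'c')
j=25 s[j]='b': k: 1→0; π[25]=0 (border '')
j=26 s[j]='a': π[26]=0 (border '')
j=27 s[j]='c': π[27]=1 (border 'c')
j=28 s[j]='b': k: 1→0; π[28]=0 (border '')
j=29 s[j]='a': π[29]=0 (border '')
j=30 s[j]='b': π[30]=0 (border '')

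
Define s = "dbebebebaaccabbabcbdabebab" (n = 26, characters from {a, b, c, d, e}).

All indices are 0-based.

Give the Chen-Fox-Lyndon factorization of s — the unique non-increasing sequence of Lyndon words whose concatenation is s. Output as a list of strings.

emit factor 1: 'd' (i=0, period=1)
emit factor 2: 'be' (i=1, period=2)
emit factor 3: 'be' (i=3, period=2)
emit factor 4: 'be' (i=5, period=2)
emit factor 5: 'b' (i=7, period=1)
emit factor 6: 'aaccabbabcbdabebab' (i=8, period=18)

["d", "be", "be", "be", "b", "aaccabbabcbdabebab"]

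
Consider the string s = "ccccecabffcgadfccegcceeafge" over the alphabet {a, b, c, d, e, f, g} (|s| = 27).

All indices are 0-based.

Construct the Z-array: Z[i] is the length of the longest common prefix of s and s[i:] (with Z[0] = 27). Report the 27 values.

Z[0]=27
i=1: fresh scan; Z[1]=3 grow→box=[1,4)
i=2: min(r-i=2, Z[1]=3)=2; Z[2]=2
i=3: min(r-i=1, Z[2]=2)=1; Z[3]=1
i=4: fresh scan; Z[4]=0
i=5: fresh scan; Z[5]=1 grow→box=[5,6)
i=6: fresh scan; Z[6]=0
i=7: fresh scan; Z[7]=0
i=8: fresh scan; Z[8]=0
i=9: fresh scan; Z[9]=0
i=10: fresh scan; Z[10]=1 grow→box=[10,11)
i=11: fresh scan; Z[11]=0
i=12: fresh scan; Z[12]=0
i=13: fresh scan; Z[13]=0
i=14: fresh scan; Z[14]=0
i=15: fresh scan; Z[15]=2 grow→box=[15,17)
i=16: min(r-i=1, Z[1]=3)=1; Z[16]=1
i=17: fresh scan; Z[17]=0
i=18: fresh scan; Z[18]=0
i=19: fresh scan; Z[19]=2 grow→box=[19,21)
i=20: min(r-i=1, Z[1]=3)=1; Z[20]=1
i=21: fresh scan; Z[21]=0
i=22: fresh scan; Z[22]=0
i=23: fresh scan; Z[23]=0
i=24: fresh scan; Z[24]=0
i=25: fresh scan; Z[25]=0
i=26: fresh scan; Z[26]=0

[27, 3, 2, 1, 0, 1, 0, 0, 0, 0, 1, 0, 0, 0, 0, 2, 1, 0, 0, 2, 1, 0, 0, 0, 0, 0, 0]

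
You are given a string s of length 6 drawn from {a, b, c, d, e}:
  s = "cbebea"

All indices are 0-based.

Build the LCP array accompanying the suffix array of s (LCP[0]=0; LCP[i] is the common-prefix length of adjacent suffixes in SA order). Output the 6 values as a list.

rank→(start, suffix):
  0 → (5, 'a')
  1 → (3, 'bea')
  2 → (1, 'bebea')
  3 → (0, 'cbebea')
  4 → (4, 'ea')
  5 → (2, 'ebea')

SA = [5, 3, 1, 0, 4, 2]
i: (SA[i-1],SA[i]) lcp shared
  1: (5,3) 0 ''
  2: (3,1) 2 'be'
  3: (1,0) 0 ''
  4: (0,4) 0 ''
  5: (4,2) 1 'e'

[0, 0, 2, 0, 0, 1]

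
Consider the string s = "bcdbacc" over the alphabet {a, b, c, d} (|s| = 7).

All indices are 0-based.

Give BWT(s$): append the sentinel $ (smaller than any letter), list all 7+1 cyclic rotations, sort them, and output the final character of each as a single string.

rank  rotation  last
    0  $bcdbacc  c
    1  acc$bcdb  b
    2  bacc$bcd  d
    3  bcdbacc$  $
    4  c$bcdbac  c
    5  cc$bcdba  a
    6  cdbacc$b  b
    7  dbacc$bc  c

cbd$cabc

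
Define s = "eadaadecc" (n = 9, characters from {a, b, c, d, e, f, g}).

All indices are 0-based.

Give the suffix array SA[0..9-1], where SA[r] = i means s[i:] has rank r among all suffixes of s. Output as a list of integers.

[3, 1, 4, 8, 7, 2, 5, 0, 6]

rank→(start, suffix):
  0 → (3, 'aadecc')
  1 → (1, 'adaadecc')
  2 → (4, 'adecc')
  3 → (8, 'c')
  4 → (7, 'cc')
  5 → (2, 'daadecc')
  6 → (5, 'decc')
  7 → (0, 'eadaadecc')
  8 → (6, 'ecc')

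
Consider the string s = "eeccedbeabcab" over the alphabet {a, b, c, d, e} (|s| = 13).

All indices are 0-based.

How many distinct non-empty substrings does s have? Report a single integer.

rank | idx | suffix
   0 |  11 | ab
   1 |   8 | abcab
   2 |  12 | b
   3 |   9 | bcab
   4 |   6 | beabcab
   5 |  10 | cab
   6 |   2 | ccedbeabcab
   7 |   3 | cedbeabcab
   8 |   5 | dbeabcab
   9 |   7 | eabcab
  10 |   1 | eccedbeabcab
  11 |   4 | edbeabcab
  12 |   0 | eeccedbeabcab

SA = [11, 8, 12, 9, 6, 10, 2, 3, 5, 7, 1, 4, 0]
[i] adj suffixes → lcp
  [1] 11/8 → 2 ('ab')
  [2] 8/12 → 0 ('')
  [3] 12/9 → 1 ('b')
  [4] 9/6 → 1 ('b')
  [5] 6/10 → 0 ('')
  [6] 10/2 → 1 ('c')
  [7] 2/3 → 1 ('c')
  [8] 3/5 → 0 ('')
  [9] 5/7 → 0 ('')
  [10] 7/1 → 1 ('e')
  [11] 1/4 → 1 ('e')
  [12] 4/0 → 1 ('e')

n(n+1)/2 = 13·14/2 = 91
Σ LCP = 0 + 2 + 0 + 1 + 1 + 0 + 1 + 1 + 0 + 0 + 1 + 1 + 1 = 9
distinct = 91 − 9 = 82

82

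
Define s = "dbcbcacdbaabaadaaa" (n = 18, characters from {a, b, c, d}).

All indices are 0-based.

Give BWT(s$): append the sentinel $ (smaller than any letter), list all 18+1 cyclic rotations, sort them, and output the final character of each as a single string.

rank  rotation             last
    0  $dbcbcacdbaabaadaaa  a
    1  a$dbcbcacdbaabaadaa  a
    2  aa$dbcbcacdbaabaada  a
    3  aaa$dbcbcacdbaabaad  d
    4  aabaadaaa$dbcbcacdb  b
    5  aadaaa$dbcbcacdbaab  b
    6  abaadaaa$dbcbcacdba  a
    7  acdbaabaadaaa$dbcbc  c
    8  adaaa$dbcbcacdbaaba  a
    9  baabaadaaa$dbcbcacd  d
   10  baadaaa$dbcbcacdbaa  a
   11  bcacdbaabaadaaa$dbc  c
   12  bcbcacdbaabaadaaa$d  d
   13  cacdbaabaadaaa$dbcb  b
   14  cbcacdbaabaadaaa$db  b
   15  cdbaabaadaaa$dbcbca  a
   16  daaa$dbcbcacdbaabaa  a
   17  dbaabaadaaa$dbcbcac  c
   18  dbcbcacdbaabaadaaa$  $

aaadbbacadacdbbaac$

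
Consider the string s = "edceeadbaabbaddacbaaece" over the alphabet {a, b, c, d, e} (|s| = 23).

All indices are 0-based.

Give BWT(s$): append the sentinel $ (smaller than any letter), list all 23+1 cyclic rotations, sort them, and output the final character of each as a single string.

ebbadebadcbaaeddaeacea$c

rank  rotation                  last
    0  $edceeadbaabbaddacbaaece  e
    1  aabbaddacbaaece$edceeadb  b
    2  aaece$edceeadbaabbaddacb  b
    3  abbaddacbaaece$edceeadba  a
    4  acbaaece$edceeadbaabbadd  d
    5  adbaabbaddacbaaece$edcee  e
    6  addacbaaece$edceeadbaabb  b
    7  aece$edceeadbaabbaddacba  a
    8  baabbaddacbaaece$edceead  d
    9  baaece$edceeadbaabbaddac  c
   10  baddacbaaece$edceeadbaab  b
   11  bbaddacbaaece$edceeadbaa  a
   12  cbaaece$edceeadbaabbadda  a
   13  ce$edceeadbaabbaddacbaae  e
   14  ceeadbaabbaddacbaaece$ed  d
   15  dacbaaece$edceeadbaabbad  d
   16  dbaabbaddacbaaece$edceea  a
   17  dceeadbaabbaddacbaaece$e  e
   18  ddacbaaece$edceeadbaabba  a
   19  e$edceeadbaabbaddacbaaec  c
   20  eadbaabbaddacbaaece$edce  e
   21  ece$edceeadbaabbaddacbaa  a
   22  edceeadbaabbaddacbaaece$  $
   23  eeadbaabbaddacbaaece$edc  c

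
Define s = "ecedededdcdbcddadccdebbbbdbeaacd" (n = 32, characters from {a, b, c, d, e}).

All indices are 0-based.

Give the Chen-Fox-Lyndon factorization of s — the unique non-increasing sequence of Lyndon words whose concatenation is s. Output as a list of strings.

["e", "cedededd", "cd", "bcdd", "adccdebbbbdbe", "aacd"]

emit factor 1: 'e' (i=0, period=1)
emit factor 2: 'cedededd' (i=1, period=8)
emit factor 3: 'cd' (i=9, period=2)
emit factor 4: 'bcdd' (i=11, period=4)
emit factor 5: 'adccdebbbbdbe' (i=15, period=13)
emit factor 6: 'aacd' (i=28, period=4)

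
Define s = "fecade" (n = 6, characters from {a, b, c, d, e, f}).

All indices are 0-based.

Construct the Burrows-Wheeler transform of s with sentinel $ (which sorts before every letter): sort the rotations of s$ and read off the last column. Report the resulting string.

rank  rotation last
    0  $fecade  e
    1  ade$fec  c
    2  cade$fe  e
    3  de$feca  a
    4  e$fecad  d
    5  ecade$f  f
    6  fecade$  $

eceadf$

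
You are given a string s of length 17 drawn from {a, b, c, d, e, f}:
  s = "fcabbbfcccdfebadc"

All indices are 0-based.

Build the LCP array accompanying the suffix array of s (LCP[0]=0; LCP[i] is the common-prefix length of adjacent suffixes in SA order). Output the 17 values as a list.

sorted suffixes:
  #0 SA[0]=2  'abbbfcccdfebadc'
  #1 SA[1]=14  'adc'
  #2 SA[2]=13  'badc'
  #3 SA[3]=3  'bbbfcccdfebadc'
  #4 SA[4]=4  'bbfcccdfebadc'
  #5 SA[5]=5  'bfcccdfebadc'
  #6 SA[6]=16  'c'
  #7 SA[7]=1  'cabbbfcccdfebadc'
  #8 SA[8]=7  'cccdfebadc'
  #9 SA[9]=8  'ccdfebadc'
  #10 SA[10]=9  'cdfebadc'
  #11 SA[11]=15  'dc'
  #12 SA[12]=10  'dfebadc'
  #13 SA[13]=12  'ebadc'
  #14 SA[14]=0  'fcabbbfcccdfebadc'
  #15 SA[15]=6  'fcccdfebadc'
  #16 SA[16]=11  'febadc'

SA = [2, 14, 13, 3, 4, 5, 16, 1, 7, 8, 9, 15, 10, 12, 0, 6, 11]
rank  pair      lcp
   1  s[2:],s[14:]  1  'a'
   2  s[14:],s[13:]  0  ''
   3  s[13:],s[3:]  1  'b'
   4  s[3:],s[4:]  2  'bb'
   5  s[4:],s[5:]  1  'b'
   6  s[5:],s[16:]  0  ''
   7  s[16:],s[1:]  1  'c'
   8  s[1:],s[7:]  1  'c'
   9  s[7:],s[8:]  2  'cc'
  10  s[8:],s[9:]  1  'c'
  11  s[9:],s[15:]  0  ''
  12  s[15:],s[10:]  1  'd'
  13  s[10:],s[12:]  0  ''
  14  s[12:],s[0:]  0  ''
  15  s[0:],s[6:]  2  'fc'
  16  s[6:],s[11:]  1  'f'

[0, 1, 0, 1, 2, 1, 0, 1, 1, 2, 1, 0, 1, 0, 0, 2, 1]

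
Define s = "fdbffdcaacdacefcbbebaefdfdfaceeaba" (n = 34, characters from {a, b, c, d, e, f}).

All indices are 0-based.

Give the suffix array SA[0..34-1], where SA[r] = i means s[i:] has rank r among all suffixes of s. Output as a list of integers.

rank→(start, suffix):
  0 → (33, 'a')
  1 → (7, 'aacdacefcbbebaefdfdfaceeaba')
  2 → (31, 'aba')
  3 → (8, 'acdacefcbbebaefdfdfaceeaba')
  4 → (27, 'aceeaba')
  5 → (11, 'acefcbbebaefdfdfaceeaba')
  6 → (20, 'aefdfdfaceeaba')
  7 → (32, 'ba')
  8 → (19, 'baefdfdfaceeaba')
  9 → (16, 'bbebaefdfdfaceeaba')
  10 → (17, 'bebaefdfdfaceeaba')
  11 → (2, 'bffdcaacdacefcbbebaefdfdfaceeaba')
  12 → (6, 'caacdacefcbbebaefdfdfaceeaba')
  13 → (15, 'cbbebaefdfdfaceeaba')
  14 → (9, 'cdacefcbbebaefdfdfaceeaba')
  15 → (28, 'ceeaba')
  16 → (12, 'cefcbbebaefdfdfaceeaba')
  17 → (10, 'dacefcbbebaefdfdfaceeaba')
  18 → (1, 'dbffdcaacdacefcbbebaefdfdfaceeaba')
  19 → (5, 'dcaacdacefcbbebaefdfdfaceeaba')
  20 → (25, 'dfaceeaba')
  21 → (23, 'dfdfaceeaba')
  22 → (30, 'eaba')
  23 → (18, 'ebaefdfdfaceeaba')
  24 → (29, 'eeaba')
  25 → (13, 'efcbbebaefdfdfaceeaba')
  26 → (21, 'efdfdfaceeaba')
  27 → (26, 'faceeaba')
  28 → (14, 'fcbbebaefdfdfaceeaba')
  29 → (0, 'fdbffdcaacdacefcbbebaefdfdfaceeaba')
  30 → (4, 'fdcaacdacefcbbebaefdfdfaceeaba')
  31 → (24, 'fdfaceeaba')
  32 → (22, 'fdfdfaceeaba')
  33 → (3, 'ffdcaacdacefcbbebaefdfdfaceeaba')

[33, 7, 31, 8, 27, 11, 20, 32, 19, 16, 17, 2, 6, 15, 9, 28, 12, 10, 1, 5, 25, 23, 30, 18, 29, 13, 21, 26, 14, 0, 4, 24, 22, 3]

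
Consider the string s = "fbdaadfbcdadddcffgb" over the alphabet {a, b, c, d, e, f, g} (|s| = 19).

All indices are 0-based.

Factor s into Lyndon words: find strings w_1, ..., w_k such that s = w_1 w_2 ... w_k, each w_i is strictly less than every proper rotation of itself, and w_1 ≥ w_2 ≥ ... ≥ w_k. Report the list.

["f", "bd", "aadfbcdadddcffgb"]

emit factor 1: 'f' (i=0, period=1)
emit factor 2: 'bd' (i=1, period=2)
emit factor 3: 'aadfbcdadddcffgb' (i=3, period=16)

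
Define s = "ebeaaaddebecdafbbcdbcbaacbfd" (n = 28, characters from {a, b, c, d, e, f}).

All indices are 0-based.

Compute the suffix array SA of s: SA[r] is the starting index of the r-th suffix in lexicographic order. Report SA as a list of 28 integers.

[3, 22, 4, 23, 5, 13, 21, 15, 19, 16, 1, 9, 25, 20, 24, 11, 17, 27, 12, 18, 6, 7, 2, 0, 8, 10, 14, 26]

sorted suffixes:
  #0 SA[0]=3  'aaaddebecdafbbcdbcbaacbfd'
  #1 SA[1]=22  'aacbfd'
  #2 SA[2]=4  'aaddebecdafbbcdbcbaacbfd'
  #3 SA[3]=23  'acbfd'
  #4 SA[4]=5  'addebecdafbbcdbcbaacbfd'
  #5 SA[5]=13  'afbbcdbcbaacbfd'
  #6 SA[6]=21  'baacbfd'
  #7 SA[7]=15  'bbcdbcbaacbfd'
  #8 SA[8]=19  'bcbaacbfd'
  #9 SA[9]=16  'bcdbcbaacbfd'
  #10 SA[10]=1  'beaaaddebecdafbbcdbcbaacbfd'
  #11 SA[11]=9  'becdafbbcdbcbaacbfd'
  #12 SA[12]=25  'bfd'
  #13 SA[13]=20  'cbaacbfd'
  #14 SA[14]=24  'cbfd'
  #15 SA[15]=11  'cdafbbcdbcbaacbfd'
  #16 SA[16]=17  'cdbcbaacbfd'
  #17 SA[17]=27  'd'
  #18 SA[18]=12  'dafbbcdbcbaacbfd'
  #19 SA[19]=18  'dbcbaacbfd'
  #20 SA[20]=6  'ddebecdafbbcdbcbaacbfd'
  #21 SA[21]=7  'debecdafbbcdbcbaacbfd'
  #22 SA[22]=2  'eaaaddebecdafbbcdbcbaacbfd'
  #23 SA[23]=0  'ebeaaaddebecdafbbcdbcbaacbfd'
  #24 SA[24]=8  'ebecdafbbcdbcbaacbfd'
  #25 SA[25]=10  'ecdafbbcdbcbaacbfd'
  #26 SA[26]=14  'fbbcdbcbaacbfd'
  #27 SA[27]=26  'fd'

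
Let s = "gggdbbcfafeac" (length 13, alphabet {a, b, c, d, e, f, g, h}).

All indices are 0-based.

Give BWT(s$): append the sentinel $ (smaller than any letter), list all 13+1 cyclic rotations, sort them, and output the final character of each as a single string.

cefdbabgfcagg$

rank  rotation        last
    0  $gggdbbcfafeac  c
    1  ac$gggdbbcfafe  e
    2  afeac$gggdbbcf  f
    3  bbcfafeac$gggd  d
    4  bcfafeac$gggdb  b
    5  c$gggdbbcfafea  a
    6  cfafeac$gggdbb  b
    7  dbbcfafeac$ggg  g
    8  eac$gggdbbcfaf  f
    9  fafeac$gggdbbc  c
   10  feac$gggdbbcfa  a
   11  gdbbcfafeac$gg  g
   12  ggdbbcfafeac$g  g
   13  gggdbbcfafeac$  $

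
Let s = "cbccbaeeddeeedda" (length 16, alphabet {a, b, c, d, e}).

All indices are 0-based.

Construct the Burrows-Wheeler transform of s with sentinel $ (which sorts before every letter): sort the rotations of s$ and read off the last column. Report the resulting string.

rank  rotation           last
    0  $cbccbaeeddeeedda  a
    1  a$cbccbaeeddeeedd  d
    2  aeeddeeedda$cbccb  b
    3  baeeddeeedda$cbcc  c
    4  bccbaeeddeeedda$c  c
    5  cbaeeddeeedda$cbc  c
    6  cbccbaeeddeeedda$  $
    7  ccbaeeddeeedda$cb  b
    8  da$cbccbaeeddeeed  d
    9  dda$cbccbaeeddeee  e
   10  ddeeedda$cbccbaee  e
   11  deeedda$cbccbaeed  d
   12  edda$cbccbaeeddee  e
   13  eddeeedda$cbccbae  e
   14  eedda$cbccbaeedde  e
   15  eeddeeedda$cbccba  a
   16  eeedda$cbccbaeedd  d

adbccc$bdeedeeead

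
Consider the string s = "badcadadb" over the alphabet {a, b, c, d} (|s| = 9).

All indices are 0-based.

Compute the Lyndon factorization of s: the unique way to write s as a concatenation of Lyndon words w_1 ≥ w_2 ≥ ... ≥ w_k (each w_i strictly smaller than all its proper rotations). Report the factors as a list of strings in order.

emit factor 1: 'b' (i=0, period=1)
emit factor 2: 'adc' (i=1, period=3)
emit factor 3: 'adadb' (i=4, period=5)

["b", "adc", "adadb"]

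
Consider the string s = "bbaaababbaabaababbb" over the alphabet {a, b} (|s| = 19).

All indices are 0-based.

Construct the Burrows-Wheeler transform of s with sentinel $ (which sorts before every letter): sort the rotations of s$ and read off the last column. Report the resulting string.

bbbabaaabbbbbaaab$aa

rank  rotation              last
    0  $bbaaababbaabaababbb  b
    1  aaababbaabaababbb$bb  b
    2  aabaababbb$bbaaababb  b
    3  aababbaabaababbb$bba  a
    4  aababbb$bbaaababbaab  b
    5  abaababbb$bbaaababba  a
    6  ababbaabaababbb$bbaa  a
    7  ababbb$bbaaababbaaba  a
    8  abbaabaababbb$bbaaab  b
    9  abbb$bbaaababbaabaab  b
   10  b$bbaaababbaabaababb  b
   11  baaababbaabaababbb$b  b
   12  baabaababbb$bbaaabab  b
   13  baababbb$bbaaababbaa  a
   14  babbaabaababbb$bbaaa  a
   15  babbb$bbaaababbaabaa  a
   16  bb$bbaaababbaabaabab  b
   17  bbaaababbaabaababbb$  $
   18  bbaabaababbb$bbaaaba  a
   19  bbb$bbaaababbaabaaba  a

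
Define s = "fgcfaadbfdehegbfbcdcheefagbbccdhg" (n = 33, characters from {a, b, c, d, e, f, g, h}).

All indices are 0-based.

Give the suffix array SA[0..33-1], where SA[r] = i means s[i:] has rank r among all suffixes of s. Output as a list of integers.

[4, 5, 24, 26, 27, 16, 14, 7, 28, 17, 29, 2, 19, 6, 18, 9, 30, 21, 22, 12, 10, 3, 23, 15, 8, 0, 32, 25, 13, 1, 20, 11, 31]

rank→(start, suffix):
  0 → (4, 'aadbfdehegbfbcdcheefagbbccdhg')
  1 → (5, 'adbfdehegbfbcdcheefagbbccdhg')
  2 → (24, 'agbbccdhg')
  3 → (26, 'bbccdhg')
  4 → (27, 'bccdhg')
  5 → (16, 'bcdcheefagbbccdhg')
  6 → (14, 'bfbcdcheefagbbccdhg')
  7 → (7, 'bfdehegbfbcdcheefagbbccdhg')
  8 → (28, 'ccdhg')
  9 → (17, 'cdcheefagbbccdhg')
  10 → (29, 'cdhg')
  11 → (2, 'cfaadbfdehegbfbcdcheefagbbccdhg')
  12 → (19, 'cheefagbbccdhg')
  13 → (6, 'dbfdehegbfbcdcheefagbbccdhg')
  14 → (18, 'dcheefagbbccdhg')
  15 → (9, 'dehegbfbcdcheefagbbccdhg')
  16 → (30, 'dhg')
  17 → (21, 'eefagbbccdhg')
  18 → (22, 'efagbbccdhg')
  19 → (12, 'egbfbcdcheefagbbccdhg')
  20 → (10, 'ehegbfbcdcheefagbbccdhg')
  21 → (3, 'faadbfdehegbfbcdcheefagbbccdhg')
  22 → (23, 'fagbbccdhg')
  23 → (15, 'fbcdcheefagbbccdhg')
  24 → (8, 'fdehegbfbcdcheefagbbccdhg')
  25 → (0, 'fgcfaadbfdehegbfbcdcheefagbbccdhg')
  26 → (32, 'g')
  27 → (25, 'gbbccdhg')
  28 → (13, 'gbfbcdcheefagbbccdhg')
  29 → (1, 'gcfaadbfdehegbfbcdcheefagbbccdhg')
  30 → (20, 'heefagbbccdhg')
  31 → (11, 'hegbfbcdcheefagbbccdhg')
  32 → (31, 'hg')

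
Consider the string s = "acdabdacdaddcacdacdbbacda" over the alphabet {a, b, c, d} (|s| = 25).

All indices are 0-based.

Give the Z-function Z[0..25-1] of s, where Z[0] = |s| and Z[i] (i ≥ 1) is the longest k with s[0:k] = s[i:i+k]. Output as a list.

Z[0]=25
i=1: outside box; Z[1]=0
i=2: outside box; Z[2]=0
i=3: outside box; Z[3]=1 extend→box=[3,4)
i=4: outside box; Z[4]=0
i=5: outside box; Z[5]=0
i=6: outside box; Z[6]=4 extend→box=[6,10)
i=7: min(r-i=3, Z[1]=0)=0; Z[7]=0
i=8: min(r-i=2, Z[2]=0)=0; Z[8]=0
i=9: min(r-i=1, Z[3]=1)=1; Z[9]=1
i=10: outside box; Z[10]=0
i=11: outside box; Z[11]=0
i=12: outside box; Z[12]=0
i=13: outside box; Z[13]=4 extend→box=[13,17)
i=14: min(r-i=3, Z[1]=0)=0; Z[14]=0
i=15: min(r-i=2, Z[2]=0)=0; Z[15]=0
i=16: min(r-i=1, Z[3]=1)=1; Z[16]=3 extend→box=[16,19)
i=17: min(r-i=2, Z[1]=0)=0; Z[17]=0
i=18: min(r-i=1, Z[2]=0)=0; Z[18]=0
i=19: outside box; Z[19]=0
i=20: outside box; Z[20]=0
i=21: outside box; Z[21]=4 extend→box=[21,25)
i=22: min(r-i=3, Z[1]=0)=0; Z[22]=0
i=23: min(r-i=2, Z[2]=0)=0; Z[23]=0
i=24: min(r-i=1, Z[3]=1)=1; Z[24]=1

[25, 0, 0, 1, 0, 0, 4, 0, 0, 1, 0, 0, 0, 4, 0, 0, 3, 0, 0, 0, 0, 4, 0, 0, 1]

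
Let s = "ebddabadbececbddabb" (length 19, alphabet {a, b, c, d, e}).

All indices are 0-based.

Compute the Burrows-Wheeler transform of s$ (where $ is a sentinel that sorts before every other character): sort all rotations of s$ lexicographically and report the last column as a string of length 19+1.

bddbbaaecdeeddabb$cb

rank  rotation              last
    0  $ebddabadbececbddabb  b
    1  abadbececbddabb$ebdd  d
    2  abb$ebddabadbececbdd  d
    3  adbececbddabb$ebddab  b
    4  b$ebddabadbececbddab  b
    5  badbececbddabb$ebdda  a
    6  bb$ebddabadbececbdda  a
    7  bddabadbececbddabb$e  e
    8  bddabb$ebddabadbecec  c
    9  bececbddabb$ebddabad  d
   10  cbddabb$ebddabadbece  e
   11  cecbddabb$ebddabadbe  e
   12  dabadbececbddabb$ebd  d
   13  dabb$ebddabadbececbd  d
   14  dbececbddabb$ebddaba  a
   15  ddabadbececbddabb$eb  b
   16  ddabb$ebddabadbececb  b
   17  ebddabadbececbddabb$  $
   18  ecbddabb$ebddabadbec  c
   19  ececbddabb$ebddabadb  b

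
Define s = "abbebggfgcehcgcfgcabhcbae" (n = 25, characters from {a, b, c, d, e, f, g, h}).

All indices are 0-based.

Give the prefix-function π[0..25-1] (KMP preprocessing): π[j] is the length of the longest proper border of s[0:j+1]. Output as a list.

[0, 0, 0, 0, 0, 0, 0, 0, 0, 0, 0, 0, 0, 0, 0, 0, 0, 0, 1, 2, 0, 0, 0, 1, 0]

π[0] = 0
j=1 s[j]='b': π[1]=0 (border '')
j=2 s[j]='b': π[2]=0 (border '')
j=3 s[j]='e': π[3]=0 (border '')
j=4 s[j]='b': π[4]=0 (border '')
j=5 s[j]='g': π[5]=0 (border '')
j=6 s[j]='g': π[6]=0 (border '')
j=7 s[j]='f': π[7]=0 (border '')
j=8 s[j]='g': π[8]=0 (border '')
j=9 s[j]='c': π[9]=0 (border '')
j=10 s[j]='e': π[10]=0 (border '')
j=11 s[j]='h': π[11]=0 (border '')
j=12 s[j]='c': π[12]=0 (border '')
j=13 s[j]='g': π[13]=0 (border '')
j=14 s[j]='c': π[14]=0 (border '')
j=15 s[j]='f': π[15]=0 (border '')
j=16 s[j]='g': π[16]=0 (border '')
j=17 s[j]='c': π[17]=0 (border '')
j=18 s[j]='a': π[18]=1 (border 'a')
j=19 s[j]='b': π[19]=2 (border 'ab')
j=20 s[j]='h': k: 2→0; π[20]=0 (border '')
j=21 s[j]='c': π[21]=0 (border '')
j=22 s[j]='b': π[22]=0 (border '')
j=23 s[j]='a': π[23]=1 (border 'a')
j=24 s[j]='e': k: 1→0; π[24]=0 (border '')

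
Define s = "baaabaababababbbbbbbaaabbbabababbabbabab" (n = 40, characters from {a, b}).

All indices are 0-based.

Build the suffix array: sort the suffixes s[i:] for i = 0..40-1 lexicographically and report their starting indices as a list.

[1, 20, 2, 5, 21, 38, 3, 36, 6, 26, 8, 28, 10, 33, 30, 22, 12, 39, 0, 19, 4, 37, 35, 25, 7, 27, 9, 32, 29, 11, 18, 34, 24, 31, 17, 23, 16, 15, 14, 13]

rank→(start, suffix):
  0 → (1, 'aaabaababababbbbbbbaaabbbabababbabbabab')
  1 → (20, 'aaabbbabababbabbabab')
  2 → (2, 'aabaababababbbbbbbaaabbbabababbabbabab')
  3 → (5, 'aababababbbbbbbaaabbbabababbabbabab')
  4 → (21, 'aabbbabababbabbabab')
  5 → (38, 'ab')
  6 → (3, 'abaababababbbbbbbaaabbbabababbabbabab')
  7 → (36, 'abab')
  8 → (6, 'ababababbbbbbbaaabbbabababbabbabab')
  9 → (26, 'abababbabbabab')
  10 → (8, 'abababbbbbbbaaabbbabababbabbabab')
  11 → (28, 'ababbabbabab')
  12 → (10, 'ababbbbbbbaaabbbabababbabbabab')
  13 → (33, 'abbabab')
  14 → (30, 'abbabbabab')
  15 → (22, 'abbbabababbabbabab')
  16 → (12, 'abbbbbbbaaabbbabababbabbabab')
  17 → (39, 'b')
  18 → (0, 'baaabaababababbbbbbbaaabbbabababbabbabab')
  19 → (19, 'baaabbbabababbabbabab')
  20 → (4, 'baababababbbbbbbaaabbbabababbabbabab')
  21 → (37, 'bab')
  22 → (35, 'babab')
  23 → (25, 'babababbabbabab')
  24 → (7, 'babababbbbbbbaaabbbabababbabbabab')
  25 → (27, 'bababbabbabab')
  26 → (9, 'bababbbbbbbaaabbbabababbabbabab')
  27 → (32, 'babbabab')
  28 → (29, 'babbabbabab')
  29 → (11, 'babbbbbbbaaabbbabababbabbabab')
  30 → (18, 'bbaaabbbabababbabbabab')
  31 → (34, 'bbabab')
  32 → (24, 'bbabababbabbabab')
  33 → (31, 'bbabbabab')
  34 → (17, 'bbbaaabbbabababbabbabab')
  35 → (23, 'bbbabababbabbabab')
  36 → (16, 'bbbbaaabbbabababbabbabab')
  37 → (15, 'bbbbbaaabbbabababbabbabab')
  38 → (14, 'bbbbbbaaabbbabababbabbabab')
  39 → (13, 'bbbbbbbaaabbbabababbabbabab')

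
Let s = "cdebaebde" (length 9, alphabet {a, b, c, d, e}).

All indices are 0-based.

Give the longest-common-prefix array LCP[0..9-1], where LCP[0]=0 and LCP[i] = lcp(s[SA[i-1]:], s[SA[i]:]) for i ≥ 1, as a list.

rank | idx | suffix
   0 |   4 | aebde
   1 |   3 | baebde
   2 |   6 | bde
   3 |   0 | cdebaebde
   4 |   7 | de
   5 |   1 | debaebde
   6 |   8 | e
   7 |   2 | ebaebde
   8 |   5 | ebde

SA = [4, 3, 6, 0, 7, 1, 8, 2, 5]
[i] adj suffixes → lcp
  [1] 4/3 → 0 ('')
  [2] 3/6 → 1 ('b')
  [3] 6/0 → 0 ('')
  [4] 0/7 → 0 ('')
  [5] 7/1 → 2 ('de')
  [6] 1/8 → 0 ('')
  [7] 8/2 → 1 ('e')
  [8] 2/5 → 2 ('eb')

[0, 0, 1, 0, 0, 2, 0, 1, 2]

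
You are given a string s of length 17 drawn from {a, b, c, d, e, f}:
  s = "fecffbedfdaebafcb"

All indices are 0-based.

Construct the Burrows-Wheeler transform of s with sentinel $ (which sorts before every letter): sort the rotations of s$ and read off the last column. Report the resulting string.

rank  rotation            last
    0  $fecffbedfdaebafcb  b
    1  aebafcb$fecffbedfd  d
    2  afcb$fecffbedfdaeb  b
    3  b$fecffbedfdaebafc  c
    4  bafcb$fecffbedfdae  e
    5  bedfdaebafcb$fecff  f
    6  cb$fecffbedfdaebaf  f
    7  cffbedfdaebafcb$fe  e
    8  daebafcb$fecffbedf  f
    9  dfdaebafcb$fecffbe  e
   10  ebafcb$fecffbedfda  a
   11  ecffbedfdaebafcb$f  f
   12  edfdaebafcb$fecffb  b
   13  fbedfdaebafcb$fecf  f
   14  fcb$fecffbedfdaeba  a
   15  fdaebafcb$fecffbed  d
   16  fecffbedfdaebafcb$  $
   17  ffbedfdaebafcb$fec  c

bdbceffefeafbfad$c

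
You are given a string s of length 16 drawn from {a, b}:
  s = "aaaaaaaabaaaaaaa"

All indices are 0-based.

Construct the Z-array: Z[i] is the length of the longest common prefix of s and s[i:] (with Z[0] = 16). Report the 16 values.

Z[0]=16
i=1: i≥r, start 0; Z[1]=7 extend→box=[1,8)
i=2: min(r-i=6, Z[1]=7)=6; Z[2]=6
i=3: min(r-i=5, Z[2]=6)=5; Z[3]=5
i=4: min(r-i=4, Z[3]=5)=4; Z[4]=4
i=5: min(r-i=3, Z[4]=4)=3; Z[5]=3
i=6: min(r-i=2, Z[5]=3)=2; Z[6]=2
i=7: min(r-i=1, Z[6]=2)=1; Z[7]=1
i=8: i≥r, start 0; Z[8]=0
i=9: i≥r, start 0; Z[9]=7 extend→box=[9,16)
i=10: min(r-i=6, Z[1]=7)=6; Z[10]=6
i=11: min(r-i=5, Z[2]=6)=5; Z[11]=5
i=12: min(r-i=4, Z[3]=5)=4; Z[12]=4
i=13: min(r-i=3, Z[4]=4)=3; Z[13]=3
i=14: min(r-i=2, Z[5]=3)=2; Z[14]=2
i=15: min(r-i=1, Z[6]=2)=1; Z[15]=1

[16, 7, 6, 5, 4, 3, 2, 1, 0, 7, 6, 5, 4, 3, 2, 1]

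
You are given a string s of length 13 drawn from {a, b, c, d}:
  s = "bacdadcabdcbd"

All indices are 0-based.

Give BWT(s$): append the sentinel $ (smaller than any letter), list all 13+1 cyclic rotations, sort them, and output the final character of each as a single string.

rank  rotation        last
    0  $bacdadcabdcbd  d
    1  abdcbd$bacdadc  c
    2  acdadcabdcbd$b  b
    3  adcabdcbd$bacd  d
    4  bacdadcabdcbd$  $
    5  bd$bacdadcabdc  c
    6  bdcbd$bacdadca  a
    7  cabdcbd$bacdad  d
    8  cbd$bacdadcabd  d
    9  cdadcabdcbd$ba  a
   10  d$bacdadcabdcb  b
   11  dadcabdcbd$bac  c
   12  dcabdcbd$bacda  a
   13  dcbd$bacdadcab  b

dcbd$caddabcab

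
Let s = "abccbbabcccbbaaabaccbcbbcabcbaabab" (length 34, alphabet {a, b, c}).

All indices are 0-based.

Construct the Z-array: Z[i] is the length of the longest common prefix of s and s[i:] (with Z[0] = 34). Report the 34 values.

Z[0]=34
i=1: fresh scan; Z[1]=0
i=2: fresh scan; Z[2]=0
i=3: fresh scan; Z[3]=0
i=4: fresh scan; Z[4]=0
i=5: fresh scan; Z[5]=0
i=6: fresh scan; Z[6]=4 grow→box=[6,10)
i=7: min(r-i=3, Z[1]=0)=0; Z[7]=0
i=8: min(r-i=2, Z[2]=0)=0; Z[8]=0
i=9: min(r-i=1, Z[3]=0)=0; Z[9]=0
i=10: fresh scan; Z[10]=0
i=11: fresh scan; Z[11]=0
i=12: fresh scan; Z[12]=0
i=13: fresh scan; Z[13]=1 grow→box=[13,14)
i=14: fresh scan; Z[14]=1 grow→box=[14,15)
i=15: fresh scan; Z[15]=2 grow→box=[15,17)
i=16: min(r-i=1, Z[1]=0)=0; Z[16]=0
i=17: fresh scan; Z[17]=1 grow→box=[17,18)
i=18: fresh scan; Z[18]=0
i=19: fresh scan; Z[19]=0
i=20: fresh scan; Z[20]=0
i=21: fresh scan; Z[21]=0
i=22: fresh scan; Z[22]=0
i=23: fresh scan; Z[23]=0
i=24: fresh scan; Z[24]=0
i=25: fresh scan; Z[25]=3 grow→box=[25,28)
i=26: min(r-i=2, Z[1]=0)=0; Z[26]=0
i=27: min(r-i=1, Z[2]=0)=0; Z[27]=0
i=28: fresh scan; Z[28]=0
i=29: fresh scan; Z[29]=1 grow→box=[29,30)
i=30: fresh scan; Z[30]=2 grow→box=[30,32)
i=31: min(r-i=1, Z[1]=0)=0; Z[31]=0
i=32: fresh scan; Z[32]=2 grow→box=[32,34)
i=33: min(r-i=1, Z[1]=0)=0; Z[33]=0

[34, 0, 0, 0, 0, 0, 4, 0, 0, 0, 0, 0, 0, 1, 1, 2, 0, 1, 0, 0, 0, 0, 0, 0, 0, 3, 0, 0, 0, 1, 2, 0, 2, 0]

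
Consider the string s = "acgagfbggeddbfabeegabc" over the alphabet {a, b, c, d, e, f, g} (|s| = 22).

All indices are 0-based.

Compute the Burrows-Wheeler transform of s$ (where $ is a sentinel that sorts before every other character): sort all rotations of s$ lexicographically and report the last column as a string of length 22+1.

rank  rotation                 last
    0  $acgagfbggeddbfabeegabc  c
    1  abc$acgagfbggeddbfabeeg  g
    2  abeegabc$acgagfbggeddbf  f
    3  acgagfbggeddbfabeegabc$  $
    4  agfbggeddbfabeegabc$acg  g
    5  bc$acgagfbggeddbfabeega  a
    6  beegabc$acgagfbggeddbfa  a
    7  bfabeegabc$acgagfbggedd  d
    8  bggeddbfabeegabc$acgagf  f
    9  c$acgagfbggeddbfabeegab  b
   10  cgagfbggeddbfabeegabc$a  a
   11  dbfabeegabc$acgagfbgged  d
   12  ddbfabeegabc$acgagfbgge  e
   13  eddbfabeegabc$acgagfbgg  g
   14  eegabc$acgagfbggeddbfab  b
   15  egabc$acgagfbggeddbfabe  e
   16  fabeegabc$acgagfbggeddb  b
   17  fbggeddbfabeegabc$acgag  g
   18  gabc$acgagfbggeddbfabee  e
   19  gagfbggeddbfabeegabc$ac  c
   20  geddbfabeegabc$acgagfbg  g
   21  gfbggeddbfabeegabc$acga  a
   22  ggeddbfabeegabc$acgagfb  b

cgf$gaadfbadegbebgecgab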